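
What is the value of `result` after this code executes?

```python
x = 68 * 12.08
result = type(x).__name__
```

x is float; result = 'float'

'float'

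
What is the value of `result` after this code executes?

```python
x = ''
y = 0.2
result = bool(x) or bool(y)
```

x = ''; y = 0.2; result = True

True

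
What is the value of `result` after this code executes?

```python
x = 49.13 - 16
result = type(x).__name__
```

x is float; result = 'float'

'float'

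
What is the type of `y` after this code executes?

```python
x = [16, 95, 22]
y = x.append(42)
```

list.append() returns None (mutates in place)

NoneType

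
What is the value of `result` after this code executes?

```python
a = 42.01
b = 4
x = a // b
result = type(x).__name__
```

a is float; b is int; x is float; result = 'float'

'float'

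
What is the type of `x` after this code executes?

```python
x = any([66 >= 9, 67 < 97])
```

any() returns bool

bool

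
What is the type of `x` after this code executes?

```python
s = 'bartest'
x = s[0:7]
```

Slicing a str returns str

str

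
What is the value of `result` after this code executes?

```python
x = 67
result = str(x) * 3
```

x = 67; result = '676767'

'676767'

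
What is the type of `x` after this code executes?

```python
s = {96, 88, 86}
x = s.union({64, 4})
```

set.union() returns a new set

set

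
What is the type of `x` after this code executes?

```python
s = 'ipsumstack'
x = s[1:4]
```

Slicing a str returns str

str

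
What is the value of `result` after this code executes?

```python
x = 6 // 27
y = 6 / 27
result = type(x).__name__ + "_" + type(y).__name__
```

x is int; y is float; result = 'int_float'

'int_float'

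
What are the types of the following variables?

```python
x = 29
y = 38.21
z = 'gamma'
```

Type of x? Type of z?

x is assigned a bare integer (no decimal point), so it is an int; z is assigned a quoted string literal, so it is a str

int, str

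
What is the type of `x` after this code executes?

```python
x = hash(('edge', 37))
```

hash() returns int

int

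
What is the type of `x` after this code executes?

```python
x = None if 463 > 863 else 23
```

463 > 863 is False, so the else branch is taken

int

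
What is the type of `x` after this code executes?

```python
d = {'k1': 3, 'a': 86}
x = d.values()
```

.values() returns dict_values view

dict_values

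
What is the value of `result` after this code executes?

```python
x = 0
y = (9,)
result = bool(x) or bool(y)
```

x = 0; y = (9,); result = True

True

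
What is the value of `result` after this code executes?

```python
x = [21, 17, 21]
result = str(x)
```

x = [21, 17, 21]; result = '[21, 17, 21]'

'[21, 17, 21]'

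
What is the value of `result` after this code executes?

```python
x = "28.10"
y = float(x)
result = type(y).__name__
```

x is str; y is float; result = 'float'

'float'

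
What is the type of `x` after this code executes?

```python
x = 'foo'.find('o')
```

str.find() returns int index

int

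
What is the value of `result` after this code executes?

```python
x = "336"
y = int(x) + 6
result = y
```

x = '336'; y = 342; result = 342

342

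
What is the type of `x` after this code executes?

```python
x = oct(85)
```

oct() returns str representation

str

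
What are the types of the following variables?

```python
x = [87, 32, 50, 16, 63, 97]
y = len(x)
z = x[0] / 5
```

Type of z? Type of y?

int / int = float; len() returns int

float, int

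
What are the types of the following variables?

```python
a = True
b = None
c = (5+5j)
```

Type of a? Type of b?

a is assigned the constant True, which has type bool; b is assigned None, whose type is NoneType

bool, NoneType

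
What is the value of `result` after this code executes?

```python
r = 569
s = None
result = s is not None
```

r = 569; s = None; result = False

False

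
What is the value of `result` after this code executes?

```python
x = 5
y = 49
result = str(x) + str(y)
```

x = 5; y = 49; result = '549'

'549'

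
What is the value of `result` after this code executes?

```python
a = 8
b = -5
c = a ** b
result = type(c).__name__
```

a is int; b is int; c is float; result = 'float'

'float'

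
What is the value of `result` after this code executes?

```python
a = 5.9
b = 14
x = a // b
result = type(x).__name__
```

a is float; b is int; x is float; result = 'float'

'float'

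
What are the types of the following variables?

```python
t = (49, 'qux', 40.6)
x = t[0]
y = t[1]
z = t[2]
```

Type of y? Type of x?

tuple[1] is str; tuple[0] is int

str, int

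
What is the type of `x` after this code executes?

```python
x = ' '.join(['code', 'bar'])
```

str.join() returns str

str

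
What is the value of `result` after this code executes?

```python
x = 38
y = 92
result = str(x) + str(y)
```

x = 38; y = 92; result = '3892'

'3892'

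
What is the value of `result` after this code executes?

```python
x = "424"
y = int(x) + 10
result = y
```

x = '424'; y = 434; result = 434

434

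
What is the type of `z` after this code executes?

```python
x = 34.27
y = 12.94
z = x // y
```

float // float = float

float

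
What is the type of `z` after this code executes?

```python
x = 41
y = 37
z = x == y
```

Equality comparison returns bool

bool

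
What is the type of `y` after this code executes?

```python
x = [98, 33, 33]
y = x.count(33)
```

list.count() returns int

int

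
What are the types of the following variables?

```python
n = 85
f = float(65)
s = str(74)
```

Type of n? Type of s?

n is assigned a bare integer (no decimal point), so it is an int; s is assigned the result of calling str(), which returns a str

int, str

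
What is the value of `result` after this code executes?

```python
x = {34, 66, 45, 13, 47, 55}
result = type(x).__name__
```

x is set; result = 'set'

'set'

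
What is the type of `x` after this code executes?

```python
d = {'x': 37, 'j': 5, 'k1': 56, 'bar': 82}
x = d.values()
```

.values() returns dict_values view

dict_values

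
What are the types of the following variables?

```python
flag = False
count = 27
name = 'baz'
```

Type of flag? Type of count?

flag is assigned the constant False, which has type bool; count is assigned a bare integer (no decimal point), so it is an int

bool, int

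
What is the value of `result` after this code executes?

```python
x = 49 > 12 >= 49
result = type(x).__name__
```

x is bool; result = 'bool'

'bool'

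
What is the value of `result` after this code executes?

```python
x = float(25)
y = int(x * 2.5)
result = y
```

x = 25.0; y = 62; result = 62

62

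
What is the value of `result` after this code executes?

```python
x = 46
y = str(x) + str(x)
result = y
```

x = 46; y = '4646'; result = '4646'

'4646'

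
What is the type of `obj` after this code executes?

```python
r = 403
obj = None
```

None has type NoneType

NoneType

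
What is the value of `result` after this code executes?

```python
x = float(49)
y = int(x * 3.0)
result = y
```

x = 49.0; y = 147; result = 147

147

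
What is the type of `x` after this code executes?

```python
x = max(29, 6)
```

max() of ints returns int

int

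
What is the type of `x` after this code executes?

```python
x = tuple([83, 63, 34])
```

tuple() constructor returns tuple

tuple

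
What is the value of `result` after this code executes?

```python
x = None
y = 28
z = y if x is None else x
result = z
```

x = None; y = 28; z = 28; result = 28

28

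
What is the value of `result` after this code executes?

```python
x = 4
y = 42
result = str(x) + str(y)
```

x = 4; y = 42; result = '442'

'442'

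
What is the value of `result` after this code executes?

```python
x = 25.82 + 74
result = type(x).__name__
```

x is float; result = 'float'

'float'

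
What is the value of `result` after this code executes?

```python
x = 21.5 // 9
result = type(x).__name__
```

x is float; result = 'float'

'float'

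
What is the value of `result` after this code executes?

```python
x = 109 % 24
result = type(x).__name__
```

x is int; result = 'int'

'int'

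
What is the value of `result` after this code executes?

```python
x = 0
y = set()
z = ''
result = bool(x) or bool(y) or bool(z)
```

x = 0; y = set(); z = ''; result = False

False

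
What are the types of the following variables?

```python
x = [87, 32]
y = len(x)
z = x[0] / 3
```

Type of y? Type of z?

len() returns int; int / int = float

int, float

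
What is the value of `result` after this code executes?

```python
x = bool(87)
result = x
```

x = True; result = True

True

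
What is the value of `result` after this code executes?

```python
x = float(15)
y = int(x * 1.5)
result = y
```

x = 15.0; y = 22; result = 22

22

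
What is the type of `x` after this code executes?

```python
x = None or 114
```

'or' with None returns the other truthy value

int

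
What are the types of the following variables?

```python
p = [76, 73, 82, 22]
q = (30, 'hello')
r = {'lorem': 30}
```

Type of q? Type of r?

q is assigned a tuple (parenthesized, comma-separated values); r is assigned a dict literal ({key: value})

tuple, dict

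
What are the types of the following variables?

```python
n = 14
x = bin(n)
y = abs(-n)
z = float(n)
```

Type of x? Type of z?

bin() returns str; float() returns float

str, float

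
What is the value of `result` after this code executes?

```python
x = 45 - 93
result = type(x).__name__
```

x is int; result = 'int'

'int'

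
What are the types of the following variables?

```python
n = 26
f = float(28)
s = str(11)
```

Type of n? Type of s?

n is assigned a bare integer (no decimal point), so it is an int; s is assigned the result of calling str(), which returns a str

int, str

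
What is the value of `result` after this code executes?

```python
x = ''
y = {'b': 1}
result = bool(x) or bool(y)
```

x = ''; y = {'b': 1}; result = True

True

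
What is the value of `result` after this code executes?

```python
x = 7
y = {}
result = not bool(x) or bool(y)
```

x = 7; y = {}; result = False

False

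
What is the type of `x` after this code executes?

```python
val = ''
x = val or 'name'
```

'or' returns first truthy value (str)

str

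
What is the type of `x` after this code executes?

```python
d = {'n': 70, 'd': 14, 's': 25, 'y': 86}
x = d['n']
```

Accessing dict[str, int] with str key returns int

int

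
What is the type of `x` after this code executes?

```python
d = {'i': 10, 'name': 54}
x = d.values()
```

.values() returns dict_values view

dict_values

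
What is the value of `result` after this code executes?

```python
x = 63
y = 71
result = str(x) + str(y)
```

x = 63; y = 71; result = '6371'

'6371'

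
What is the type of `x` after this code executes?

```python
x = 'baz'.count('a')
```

str.count() returns int

int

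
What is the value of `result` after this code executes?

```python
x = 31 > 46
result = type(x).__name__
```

x is bool; result = 'bool'

'bool'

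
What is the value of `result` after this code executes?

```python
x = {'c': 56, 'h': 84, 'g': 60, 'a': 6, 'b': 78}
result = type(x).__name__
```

x is dict; result = 'dict'

'dict'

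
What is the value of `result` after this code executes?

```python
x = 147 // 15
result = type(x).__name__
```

x is int; result = 'int'

'int'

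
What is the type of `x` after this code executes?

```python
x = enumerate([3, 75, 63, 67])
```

enumerate() returns an enumerate object

enumerate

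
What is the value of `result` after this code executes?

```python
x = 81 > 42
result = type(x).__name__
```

x is bool; result = 'bool'

'bool'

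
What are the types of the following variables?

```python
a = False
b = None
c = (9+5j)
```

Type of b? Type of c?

b is assigned None, whose type is NoneType; c is assigned (9+5j), an int plus an imaginary literal (j suffix), which evaluates to complex

NoneType, complex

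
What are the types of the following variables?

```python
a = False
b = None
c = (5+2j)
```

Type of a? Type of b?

a is assigned the constant False, which has type bool; b is assigned None, whose type is NoneType

bool, NoneType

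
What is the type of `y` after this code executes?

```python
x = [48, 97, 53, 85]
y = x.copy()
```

list.copy() returns list

list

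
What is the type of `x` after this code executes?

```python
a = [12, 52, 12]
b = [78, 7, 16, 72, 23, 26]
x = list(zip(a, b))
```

list(zip()) returns a list of tuples

list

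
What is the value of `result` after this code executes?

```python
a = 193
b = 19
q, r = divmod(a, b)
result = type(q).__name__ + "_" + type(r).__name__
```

a is int; b is int; q is int; r is int; result = 'int_int'

'int_int'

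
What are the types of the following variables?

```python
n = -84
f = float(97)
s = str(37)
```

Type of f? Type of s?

f is assigned the result of calling float(), which returns a float; s is assigned the result of calling str(), which returns a str

float, str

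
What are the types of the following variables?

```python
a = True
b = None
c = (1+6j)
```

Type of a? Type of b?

a is assigned the constant True, which has type bool; b is assigned None, whose type is NoneType

bool, NoneType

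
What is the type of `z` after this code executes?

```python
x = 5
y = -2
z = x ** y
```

int ** negative = float

float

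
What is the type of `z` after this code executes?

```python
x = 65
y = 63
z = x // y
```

int // int = int

int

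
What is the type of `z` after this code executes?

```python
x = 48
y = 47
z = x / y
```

int / int = float

float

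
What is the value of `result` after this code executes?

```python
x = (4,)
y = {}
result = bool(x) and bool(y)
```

x = (4,); y = {}; result = False

False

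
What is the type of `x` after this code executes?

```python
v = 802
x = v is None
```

'is' comparison returns bool

bool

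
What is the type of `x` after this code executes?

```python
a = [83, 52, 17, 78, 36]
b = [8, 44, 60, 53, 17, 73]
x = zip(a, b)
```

zip() returns a zip object

zip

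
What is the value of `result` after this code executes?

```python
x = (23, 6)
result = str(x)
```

x = (23, 6); result = '(23, 6)'

'(23, 6)'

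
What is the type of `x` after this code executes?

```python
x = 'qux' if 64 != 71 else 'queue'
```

Both branches of conditional are str

str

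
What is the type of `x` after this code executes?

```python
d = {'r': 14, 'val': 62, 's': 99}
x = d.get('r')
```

dict.get() returns value type when found

int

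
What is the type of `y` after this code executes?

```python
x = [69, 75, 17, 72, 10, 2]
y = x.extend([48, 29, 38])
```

list.extend() returns None

NoneType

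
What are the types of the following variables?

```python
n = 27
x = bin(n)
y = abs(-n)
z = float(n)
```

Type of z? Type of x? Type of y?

float() returns float; bin() returns str; abs() of int returns int

float, str, int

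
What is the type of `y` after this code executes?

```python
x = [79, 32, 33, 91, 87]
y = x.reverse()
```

list.reverse() returns None

NoneType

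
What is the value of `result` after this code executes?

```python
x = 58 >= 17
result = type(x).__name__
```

x is bool; result = 'bool'

'bool'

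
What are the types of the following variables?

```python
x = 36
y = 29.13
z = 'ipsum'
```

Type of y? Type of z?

y is assigned a number with a decimal point, so it is a float; z is assigned a quoted string literal, so it is a str

float, str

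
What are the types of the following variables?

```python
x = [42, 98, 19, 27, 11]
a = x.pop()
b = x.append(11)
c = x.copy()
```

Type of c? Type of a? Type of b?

copy() returns list; pop() returns element; append() returns None

list, int, NoneType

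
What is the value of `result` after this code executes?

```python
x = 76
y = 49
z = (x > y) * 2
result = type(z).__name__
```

x is int; y is int; z is int; result = 'int'

'int'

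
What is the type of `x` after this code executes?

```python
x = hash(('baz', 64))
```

hash() returns int

int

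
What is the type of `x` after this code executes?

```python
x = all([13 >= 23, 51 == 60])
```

all() returns bool

bool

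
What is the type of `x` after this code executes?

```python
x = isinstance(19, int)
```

isinstance() returns bool

bool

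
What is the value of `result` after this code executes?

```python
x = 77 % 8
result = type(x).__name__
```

x is int; result = 'int'

'int'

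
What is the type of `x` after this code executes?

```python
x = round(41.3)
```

round() with no decimal places returns int

int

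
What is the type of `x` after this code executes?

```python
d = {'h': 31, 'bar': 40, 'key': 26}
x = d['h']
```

Accessing dict[str, int] with str key returns int

int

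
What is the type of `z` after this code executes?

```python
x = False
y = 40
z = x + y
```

bool + int = int (bool is subclass of int)

int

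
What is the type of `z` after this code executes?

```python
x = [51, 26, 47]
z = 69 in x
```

'in' operator returns bool

bool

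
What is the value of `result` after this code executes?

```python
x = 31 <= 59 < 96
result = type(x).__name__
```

x is bool; result = 'bool'

'bool'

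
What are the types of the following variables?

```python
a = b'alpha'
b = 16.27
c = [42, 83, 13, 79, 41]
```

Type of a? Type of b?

a is assigned a bytes literal (b'...' prefix); b is assigned a number with a decimal point, so it is a float

bytes, float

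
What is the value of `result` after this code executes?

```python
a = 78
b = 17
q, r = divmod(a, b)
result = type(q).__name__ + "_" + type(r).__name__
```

a is int; b is int; q is int; r is int; result = 'int_int'

'int_int'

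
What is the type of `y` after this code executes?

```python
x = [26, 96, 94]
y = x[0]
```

Indexing list[int] returns int

int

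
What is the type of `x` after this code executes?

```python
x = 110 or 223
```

'or' returns first truthy value (int)

int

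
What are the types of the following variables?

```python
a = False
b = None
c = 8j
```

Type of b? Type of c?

b is assigned None, whose type is NoneType; c is assigned 8j, an imaginary literal (j suffix), which has type complex

NoneType, complex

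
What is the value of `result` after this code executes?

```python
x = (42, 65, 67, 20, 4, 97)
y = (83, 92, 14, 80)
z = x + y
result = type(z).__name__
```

x is tuple; y is tuple; z is tuple; result = 'tuple'

'tuple'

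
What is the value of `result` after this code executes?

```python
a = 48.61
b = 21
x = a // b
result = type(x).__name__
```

a is float; b is int; x is float; result = 'float'

'float'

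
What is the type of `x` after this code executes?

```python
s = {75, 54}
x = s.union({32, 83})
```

set.union() returns a new set

set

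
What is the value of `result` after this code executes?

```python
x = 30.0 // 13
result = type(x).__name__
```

x is float; result = 'float'

'float'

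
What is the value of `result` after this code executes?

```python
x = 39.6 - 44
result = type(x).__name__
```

x is float; result = 'float'

'float'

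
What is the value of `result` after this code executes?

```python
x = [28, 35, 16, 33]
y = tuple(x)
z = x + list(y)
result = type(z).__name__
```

x is list; y is tuple; z is list; result = 'list'

'list'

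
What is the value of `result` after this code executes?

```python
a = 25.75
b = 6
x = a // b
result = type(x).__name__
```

a is float; b is int; x is float; result = 'float'

'float'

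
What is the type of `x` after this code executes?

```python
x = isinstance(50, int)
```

isinstance() returns bool

bool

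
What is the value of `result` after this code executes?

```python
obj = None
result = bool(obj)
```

obj = None; result = False

False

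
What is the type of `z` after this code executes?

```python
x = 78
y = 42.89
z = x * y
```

int * float = float

float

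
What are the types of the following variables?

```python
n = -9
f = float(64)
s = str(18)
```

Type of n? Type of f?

n is assigned a bare integer (no decimal point), so it is an int; f is assigned the result of calling float(), which returns a float

int, float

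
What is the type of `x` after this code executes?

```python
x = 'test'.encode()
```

str.encode() returns bytes

bytes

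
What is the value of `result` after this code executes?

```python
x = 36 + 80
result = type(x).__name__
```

x is int; result = 'int'

'int'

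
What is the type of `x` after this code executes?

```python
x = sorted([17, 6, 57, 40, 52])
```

sorted() always returns list

list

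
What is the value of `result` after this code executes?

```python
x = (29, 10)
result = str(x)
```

x = (29, 10); result = '(29, 10)'

'(29, 10)'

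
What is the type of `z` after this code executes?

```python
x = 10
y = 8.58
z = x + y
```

int + float = float

float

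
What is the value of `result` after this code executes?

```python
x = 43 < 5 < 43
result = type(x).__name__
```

x is bool; result = 'bool'

'bool'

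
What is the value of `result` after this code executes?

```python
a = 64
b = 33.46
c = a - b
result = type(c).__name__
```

a is int; b is float; c is float; result = 'float'

'float'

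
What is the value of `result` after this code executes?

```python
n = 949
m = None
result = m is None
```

n = 949; m = None; result = True

True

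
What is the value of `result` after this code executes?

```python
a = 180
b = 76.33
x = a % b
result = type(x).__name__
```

a is int; b is float; x is float; result = 'float'

'float'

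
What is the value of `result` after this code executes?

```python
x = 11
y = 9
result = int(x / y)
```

x = 11; y = 9; result = 1

1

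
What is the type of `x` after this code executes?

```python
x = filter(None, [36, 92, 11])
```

filter() returns a filter object

filter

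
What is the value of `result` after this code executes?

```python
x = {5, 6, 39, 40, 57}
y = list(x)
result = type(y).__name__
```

x is set; y is list; result = 'list'

'list'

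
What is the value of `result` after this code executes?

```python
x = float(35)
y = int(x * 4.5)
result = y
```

x = 35.0; y = 157; result = 157

157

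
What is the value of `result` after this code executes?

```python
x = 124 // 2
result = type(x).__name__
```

x is int; result = 'int'

'int'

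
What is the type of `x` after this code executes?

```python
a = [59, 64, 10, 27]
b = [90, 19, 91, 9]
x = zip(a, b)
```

zip() returns a zip object

zip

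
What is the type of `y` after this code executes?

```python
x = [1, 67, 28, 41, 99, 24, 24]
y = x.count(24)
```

list.count() returns int

int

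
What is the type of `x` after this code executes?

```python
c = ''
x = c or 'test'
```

'or' returns first truthy value (str)

str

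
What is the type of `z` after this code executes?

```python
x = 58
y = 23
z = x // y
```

int // int = int

int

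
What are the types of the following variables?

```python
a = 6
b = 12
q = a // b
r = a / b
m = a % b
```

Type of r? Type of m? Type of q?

/ returns float; % of ints returns int; // returns int

float, int, int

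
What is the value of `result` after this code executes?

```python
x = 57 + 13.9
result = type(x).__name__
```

x is float; result = 'float'

'float'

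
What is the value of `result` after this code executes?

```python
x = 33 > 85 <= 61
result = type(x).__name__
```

x is bool; result = 'bool'

'bool'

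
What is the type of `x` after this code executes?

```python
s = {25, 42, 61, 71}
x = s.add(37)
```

set.add() returns None (mutates in place)

NoneType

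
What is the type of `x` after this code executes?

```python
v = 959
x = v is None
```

'is' comparison returns bool

bool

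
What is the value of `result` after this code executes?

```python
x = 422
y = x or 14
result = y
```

x = 422; y = 422; result = 422

422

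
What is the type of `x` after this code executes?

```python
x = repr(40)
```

repr() returns str

str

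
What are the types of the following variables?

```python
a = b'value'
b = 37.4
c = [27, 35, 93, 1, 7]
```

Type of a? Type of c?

a is assigned a bytes literal (b'...' prefix); c is assigned a list literal (square brackets)

bytes, list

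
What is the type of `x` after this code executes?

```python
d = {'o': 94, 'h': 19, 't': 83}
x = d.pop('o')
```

dict.pop() returns the value

int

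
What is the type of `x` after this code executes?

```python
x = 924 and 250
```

'and' with truthy values returns last operand (int)

int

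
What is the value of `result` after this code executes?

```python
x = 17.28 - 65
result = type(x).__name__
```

x is float; result = 'float'

'float'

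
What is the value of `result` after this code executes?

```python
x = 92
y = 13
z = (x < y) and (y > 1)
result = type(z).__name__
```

x is int; y is int; z is bool; result = 'bool'

'bool'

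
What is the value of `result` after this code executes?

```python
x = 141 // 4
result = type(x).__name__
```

x is int; result = 'int'

'int'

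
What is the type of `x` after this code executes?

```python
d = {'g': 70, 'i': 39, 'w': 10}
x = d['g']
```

Accessing dict[str, int] with str key returns int

int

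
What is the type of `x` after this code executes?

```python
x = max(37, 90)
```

max() of ints returns int

int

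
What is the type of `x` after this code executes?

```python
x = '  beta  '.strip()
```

str.strip() returns str

str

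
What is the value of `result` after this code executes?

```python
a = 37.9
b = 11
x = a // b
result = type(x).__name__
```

a is float; b is int; x is float; result = 'float'

'float'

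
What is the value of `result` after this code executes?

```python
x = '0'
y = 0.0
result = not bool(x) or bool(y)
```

x = '0'; y = 0.0; result = False

False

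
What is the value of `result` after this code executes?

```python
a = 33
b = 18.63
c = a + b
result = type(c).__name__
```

a is int; b is float; c is float; result = 'float'

'float'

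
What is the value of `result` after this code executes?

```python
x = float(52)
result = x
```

x = 52.0; result = 52.0

52.0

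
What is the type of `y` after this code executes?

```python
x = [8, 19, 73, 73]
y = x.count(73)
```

list.count() returns int

int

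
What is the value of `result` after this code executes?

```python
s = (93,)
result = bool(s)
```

s = (93,); result = True

True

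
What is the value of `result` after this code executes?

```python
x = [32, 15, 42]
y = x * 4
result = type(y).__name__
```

x is list; y is list; result = 'list'

'list'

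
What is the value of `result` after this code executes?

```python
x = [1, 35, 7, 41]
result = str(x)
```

x = [1, 35, 7, 41]; result = '[1, 35, 7, 41]'

'[1, 35, 7, 41]'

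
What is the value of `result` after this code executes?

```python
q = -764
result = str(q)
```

q = -764; result = '-764'

'-764'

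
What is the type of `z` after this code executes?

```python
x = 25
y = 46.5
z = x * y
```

int * float = float

float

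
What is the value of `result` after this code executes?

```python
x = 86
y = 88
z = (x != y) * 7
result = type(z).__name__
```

x is int; y is int; z is int; result = 'int'

'int'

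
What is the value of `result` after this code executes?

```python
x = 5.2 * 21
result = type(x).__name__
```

x is float; result = 'float'

'float'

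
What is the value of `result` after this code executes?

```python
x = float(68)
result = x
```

x = 68.0; result = 68.0

68.0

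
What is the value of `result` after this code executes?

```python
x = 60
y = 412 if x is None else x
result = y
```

x = 60; y = 60; result = 60

60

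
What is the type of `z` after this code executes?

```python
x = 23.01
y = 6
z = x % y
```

float % int = float

float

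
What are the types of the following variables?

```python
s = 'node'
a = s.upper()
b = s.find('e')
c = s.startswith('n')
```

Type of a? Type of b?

upper() returns str; find() returns int

str, int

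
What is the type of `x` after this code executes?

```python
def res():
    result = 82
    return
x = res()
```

Bare return returns None

NoneType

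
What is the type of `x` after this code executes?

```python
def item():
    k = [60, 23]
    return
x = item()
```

Bare return returns None

NoneType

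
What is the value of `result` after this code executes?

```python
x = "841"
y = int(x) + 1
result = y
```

x = '841'; y = 842; result = 842

842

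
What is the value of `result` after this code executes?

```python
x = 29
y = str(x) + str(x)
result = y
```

x = 29; y = '2929'; result = '2929'

'2929'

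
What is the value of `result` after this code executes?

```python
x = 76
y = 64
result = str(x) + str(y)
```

x = 76; y = 64; result = '7664'

'7664'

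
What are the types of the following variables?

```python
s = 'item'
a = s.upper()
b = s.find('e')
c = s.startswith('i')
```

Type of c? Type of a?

startswith() returns bool; upper() returns str

bool, str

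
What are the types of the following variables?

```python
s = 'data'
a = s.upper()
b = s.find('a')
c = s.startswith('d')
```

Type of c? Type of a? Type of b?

startswith() returns bool; upper() returns str; find() returns int

bool, str, int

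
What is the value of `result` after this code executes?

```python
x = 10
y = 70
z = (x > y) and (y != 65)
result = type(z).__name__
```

x is int; y is int; z is bool; result = 'bool'

'bool'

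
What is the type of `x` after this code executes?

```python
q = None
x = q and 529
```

'and' returns first falsy value (None)

NoneType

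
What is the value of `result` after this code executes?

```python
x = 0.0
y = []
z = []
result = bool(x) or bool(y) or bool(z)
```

x = 0.0; y = []; z = []; result = False

False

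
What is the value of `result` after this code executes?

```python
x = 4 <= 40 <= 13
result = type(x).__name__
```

x is bool; result = 'bool'

'bool'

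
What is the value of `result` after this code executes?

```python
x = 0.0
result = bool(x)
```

x = 0.0; result = False

False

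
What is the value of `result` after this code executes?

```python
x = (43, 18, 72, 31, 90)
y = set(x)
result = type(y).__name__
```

x is tuple; y is set; result = 'set'

'set'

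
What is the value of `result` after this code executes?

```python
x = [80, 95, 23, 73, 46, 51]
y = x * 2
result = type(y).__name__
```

x is list; y is list; result = 'list'

'list'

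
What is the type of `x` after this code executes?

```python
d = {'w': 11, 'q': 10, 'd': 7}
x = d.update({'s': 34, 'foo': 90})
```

dict.update() returns None

NoneType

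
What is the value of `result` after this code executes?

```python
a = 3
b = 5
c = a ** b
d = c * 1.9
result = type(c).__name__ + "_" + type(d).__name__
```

a is int; b is int; c is int; d is float; result = 'int_float'

'int_float'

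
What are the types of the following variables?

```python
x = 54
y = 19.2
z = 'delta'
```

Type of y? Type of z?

y is assigned a number with a decimal point, so it is a float; z is assigned a quoted string literal, so it is a str

float, str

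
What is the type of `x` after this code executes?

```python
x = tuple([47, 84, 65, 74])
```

tuple() constructor returns tuple

tuple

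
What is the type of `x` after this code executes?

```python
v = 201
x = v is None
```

'is' comparison returns bool

bool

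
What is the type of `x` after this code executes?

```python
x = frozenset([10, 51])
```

frozenset() returns frozenset

frozenset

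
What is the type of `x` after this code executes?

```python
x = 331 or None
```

'or' returns first truthy value

int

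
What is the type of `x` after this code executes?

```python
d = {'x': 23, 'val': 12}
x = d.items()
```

dict.items() returns dict_items view

dict_items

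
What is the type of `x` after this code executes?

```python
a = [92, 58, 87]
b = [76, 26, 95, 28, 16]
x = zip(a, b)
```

zip() returns a zip object

zip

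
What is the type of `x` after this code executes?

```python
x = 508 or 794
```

'or' returns first truthy value (int)

int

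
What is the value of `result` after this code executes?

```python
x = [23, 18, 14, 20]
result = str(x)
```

x = [23, 18, 14, 20]; result = '[23, 18, 14, 20]'

'[23, 18, 14, 20]'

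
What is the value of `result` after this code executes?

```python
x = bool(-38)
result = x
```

x = True; result = True

True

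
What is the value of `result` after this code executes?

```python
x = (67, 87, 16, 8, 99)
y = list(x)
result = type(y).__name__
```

x is tuple; y is list; result = 'list'

'list'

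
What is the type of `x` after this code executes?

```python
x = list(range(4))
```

list(range()) returns list

list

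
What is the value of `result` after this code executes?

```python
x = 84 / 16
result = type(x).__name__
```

x is float; result = 'float'

'float'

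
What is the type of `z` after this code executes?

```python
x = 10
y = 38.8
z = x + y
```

int + float = float

float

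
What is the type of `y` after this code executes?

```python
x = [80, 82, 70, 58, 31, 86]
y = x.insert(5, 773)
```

list.insert() returns None

NoneType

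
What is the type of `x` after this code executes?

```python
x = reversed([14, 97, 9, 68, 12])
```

reversed() on a list returns list_reverseiterator

list_reverseiterator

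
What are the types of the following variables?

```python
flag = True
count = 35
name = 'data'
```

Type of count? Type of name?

count is assigned a bare integer (no decimal point), so it is an int; name is assigned a quoted string literal, so it is a str

int, str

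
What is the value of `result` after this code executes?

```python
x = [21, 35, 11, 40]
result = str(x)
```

x = [21, 35, 11, 40]; result = '[21, 35, 11, 40]'

'[21, 35, 11, 40]'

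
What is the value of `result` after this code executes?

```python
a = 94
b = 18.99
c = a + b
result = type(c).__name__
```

a is int; b is float; c is float; result = 'float'

'float'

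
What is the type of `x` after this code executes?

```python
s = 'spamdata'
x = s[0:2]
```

Slicing a str returns str

str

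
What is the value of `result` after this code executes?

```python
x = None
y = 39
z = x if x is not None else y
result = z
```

x = None; y = 39; z = 39; result = 39

39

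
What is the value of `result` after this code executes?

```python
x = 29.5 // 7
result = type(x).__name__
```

x is float; result = 'float'

'float'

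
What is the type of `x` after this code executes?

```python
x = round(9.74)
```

round() with no decimal places returns int

int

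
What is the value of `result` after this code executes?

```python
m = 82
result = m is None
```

m = 82; result = False

False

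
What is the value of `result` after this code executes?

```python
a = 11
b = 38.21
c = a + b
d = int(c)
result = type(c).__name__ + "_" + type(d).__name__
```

a is int; b is float; c is float; d is int; result = 'float_int'

'float_int'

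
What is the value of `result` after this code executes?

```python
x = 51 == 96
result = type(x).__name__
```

x is bool; result = 'bool'

'bool'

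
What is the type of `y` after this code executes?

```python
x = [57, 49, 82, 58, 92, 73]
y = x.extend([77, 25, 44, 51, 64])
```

list.extend() returns None

NoneType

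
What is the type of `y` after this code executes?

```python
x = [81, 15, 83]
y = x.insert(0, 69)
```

list.insert() returns None

NoneType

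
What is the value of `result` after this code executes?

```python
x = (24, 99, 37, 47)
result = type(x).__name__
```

x is tuple; result = 'tuple'

'tuple'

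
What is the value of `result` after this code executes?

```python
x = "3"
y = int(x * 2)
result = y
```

x = '3'; y = 33; result = 33

33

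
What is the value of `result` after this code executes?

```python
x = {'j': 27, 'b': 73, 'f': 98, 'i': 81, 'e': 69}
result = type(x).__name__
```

x is dict; result = 'dict'

'dict'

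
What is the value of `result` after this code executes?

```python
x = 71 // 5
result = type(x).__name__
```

x is int; result = 'int'

'int'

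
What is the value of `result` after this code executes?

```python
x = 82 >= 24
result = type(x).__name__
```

x is bool; result = 'bool'

'bool'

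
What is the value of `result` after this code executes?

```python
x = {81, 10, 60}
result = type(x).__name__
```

x is set; result = 'set'

'set'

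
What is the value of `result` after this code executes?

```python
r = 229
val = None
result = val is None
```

r = 229; val = None; result = True

True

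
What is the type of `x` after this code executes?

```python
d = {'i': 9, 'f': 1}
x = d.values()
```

.values() returns dict_values view

dict_values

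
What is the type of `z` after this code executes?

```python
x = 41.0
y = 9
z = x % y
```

float % int = float

float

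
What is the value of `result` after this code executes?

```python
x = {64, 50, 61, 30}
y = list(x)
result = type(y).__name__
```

x is set; y is list; result = 'list'

'list'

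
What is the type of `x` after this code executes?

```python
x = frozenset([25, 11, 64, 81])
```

frozenset() returns frozenset

frozenset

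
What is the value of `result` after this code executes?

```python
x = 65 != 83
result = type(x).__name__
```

x is bool; result = 'bool'

'bool'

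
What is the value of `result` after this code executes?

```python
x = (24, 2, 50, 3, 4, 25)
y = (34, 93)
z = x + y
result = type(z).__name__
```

x is tuple; y is tuple; z is tuple; result = 'tuple'

'tuple'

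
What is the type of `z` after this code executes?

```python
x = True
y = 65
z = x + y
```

bool + int = int (bool is subclass of int)

int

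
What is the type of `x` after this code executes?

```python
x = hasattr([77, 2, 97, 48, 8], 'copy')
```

hasattr() returns bool

bool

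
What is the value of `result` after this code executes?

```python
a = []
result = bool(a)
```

a = []; result = False

False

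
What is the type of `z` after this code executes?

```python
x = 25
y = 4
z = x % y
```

int % int = int

int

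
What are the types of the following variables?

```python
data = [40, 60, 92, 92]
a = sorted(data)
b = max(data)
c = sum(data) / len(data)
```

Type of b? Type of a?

max of ints returns int; sorted() returns list

int, list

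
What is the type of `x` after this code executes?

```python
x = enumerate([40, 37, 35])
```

enumerate() returns an enumerate object

enumerate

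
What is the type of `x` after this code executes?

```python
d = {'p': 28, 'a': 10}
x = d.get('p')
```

dict.get() returns value type when found

int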